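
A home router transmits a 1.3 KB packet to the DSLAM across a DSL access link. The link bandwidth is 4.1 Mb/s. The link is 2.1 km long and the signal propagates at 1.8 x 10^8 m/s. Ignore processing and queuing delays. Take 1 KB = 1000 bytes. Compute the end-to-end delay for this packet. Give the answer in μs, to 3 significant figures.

2550 μs

L = 10400 bits.
Transmission delay = L/R = 10400 / 4.1e+06 = 2536.59 μs.
Propagation delay = d/s = 2100 m / 180000000 m/s = 11.6667 μs.
Total = 2550 μs.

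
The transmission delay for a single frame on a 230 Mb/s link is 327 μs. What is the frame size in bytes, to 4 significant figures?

L = R × t_tx = 230000000 b/s × 0.000327 s = 75210 bits.
In bytes: 75210 / 8 = 9401 bytes.

9401 bytes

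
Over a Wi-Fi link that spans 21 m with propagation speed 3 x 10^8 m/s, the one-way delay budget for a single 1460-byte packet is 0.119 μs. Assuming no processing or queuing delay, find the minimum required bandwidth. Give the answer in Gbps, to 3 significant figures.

L = 11680 bits.
Propagation delay = 21 / 300000000 = 0.07 μs.
Transmission budget = 0.119 − 0.07 = 0.049 μs.
R ≥ L / t_tx = 11680 bits / 4.9e-08 s = 238 Gbps.

238 Gbps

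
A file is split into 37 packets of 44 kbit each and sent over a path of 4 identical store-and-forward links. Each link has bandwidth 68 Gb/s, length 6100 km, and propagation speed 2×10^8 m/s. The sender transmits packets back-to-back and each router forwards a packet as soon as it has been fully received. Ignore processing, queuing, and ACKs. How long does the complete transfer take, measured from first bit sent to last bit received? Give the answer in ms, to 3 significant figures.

122 ms

Per-hop transmission t_tx = L/R = 44000/68000000000 = 0.000647059 ms.
Per-hop propagation t_prop = 6100000/200000000 = 30.5 ms.
Pipeline fill: first packet needs 4·t_tx to clear all hops; remaining 36 packets each add one t_tx.
Total = (4+37-1)·t_tx + 4·t_prop = 40·0.000647059 + 4·30.5 = 122 ms.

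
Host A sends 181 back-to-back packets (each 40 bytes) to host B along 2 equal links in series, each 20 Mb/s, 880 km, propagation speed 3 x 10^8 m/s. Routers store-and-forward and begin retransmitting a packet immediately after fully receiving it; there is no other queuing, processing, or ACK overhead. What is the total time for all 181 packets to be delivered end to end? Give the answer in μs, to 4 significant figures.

Per-hop transmission t_tx = L/R = 320/20000000 = 16 μs.
Per-hop propagation t_prop = 880000/300000000 = 2933.33 μs.
Pipeline fill: first packet needs 2·t_tx to clear all hops; remaining 180 packets each add one t_tx.
Total = (2+181-1)·t_tx + 2·t_prop = 182·16 + 2·2933.33 = 8779 μs.

8779 μs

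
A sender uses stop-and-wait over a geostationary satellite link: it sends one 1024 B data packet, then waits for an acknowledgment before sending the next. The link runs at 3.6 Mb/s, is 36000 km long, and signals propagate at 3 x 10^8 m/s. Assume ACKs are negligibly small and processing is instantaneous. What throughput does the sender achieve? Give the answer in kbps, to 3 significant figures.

33.8 kbps

t_tx = L/R = 8192/3600000 = 0.00227556 s.
t_prop = 36000000/300000000 = 0.12 s; RTT = 0.24 s.
Cycle = t_tx + RTT = 0.242276 s.
Throughput = L / cycle = 8192 / 0.242276 = 33.8 kbps.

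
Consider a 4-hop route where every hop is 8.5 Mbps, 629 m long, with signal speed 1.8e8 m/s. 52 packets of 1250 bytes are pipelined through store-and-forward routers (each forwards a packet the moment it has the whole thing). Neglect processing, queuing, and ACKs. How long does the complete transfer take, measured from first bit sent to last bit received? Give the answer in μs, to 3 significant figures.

64700 μs

Per-hop transmission t_tx = L/R = 10000/8500000 = 1176.47 μs.
Per-hop propagation t_prop = 629/180000000 = 3.49444 μs.
Pipeline fill: first packet needs 4·t_tx to clear all hops; remaining 51 packets each add one t_tx.
Total = (4+52-1)·t_tx + 4·t_prop = 55·1176.47 + 4·3.49444 = 64700 μs.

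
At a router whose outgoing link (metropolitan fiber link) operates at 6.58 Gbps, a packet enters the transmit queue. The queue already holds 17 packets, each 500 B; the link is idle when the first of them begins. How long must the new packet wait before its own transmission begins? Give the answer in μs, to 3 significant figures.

Each queued packet: L/R = 4000/6580000000 = 0.607903 μs.
17 queued → 10.3343 μs.
Queuing delay = 10.3 μs.

10.3 μs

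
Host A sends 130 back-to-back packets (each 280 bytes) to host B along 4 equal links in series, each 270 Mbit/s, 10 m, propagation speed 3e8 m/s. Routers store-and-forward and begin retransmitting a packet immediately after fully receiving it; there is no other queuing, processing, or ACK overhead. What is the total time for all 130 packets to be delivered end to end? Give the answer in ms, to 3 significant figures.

1.10 ms

Per-hop transmission t_tx = L/R = 2240/270000000 = 0.0082963 ms.
Per-hop propagation t_prop = 10/300000000 = 3.33333e-05 ms.
Pipeline fill: first packet needs 4·t_tx to clear all hops; remaining 129 packets each add one t_tx.
Total = (4+130-1)·t_tx + 4·t_prop = 133·0.0082963 + 4·3.33333e-05 = 1.10 ms.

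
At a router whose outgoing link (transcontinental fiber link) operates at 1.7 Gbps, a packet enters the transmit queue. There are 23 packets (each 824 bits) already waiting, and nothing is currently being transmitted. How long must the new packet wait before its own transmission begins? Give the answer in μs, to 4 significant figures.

11.15 μs

Each queued packet: L/R = 824/1700000000 = 0.484706 μs.
23 queued → 11.1482 μs.
Queuing delay = 11.15 μs.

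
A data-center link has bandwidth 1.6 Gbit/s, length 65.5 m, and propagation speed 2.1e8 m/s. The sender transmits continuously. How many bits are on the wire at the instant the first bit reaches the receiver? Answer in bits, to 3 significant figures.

499 bits

Propagation delay = 65.5 / 210000000 = 3.11905e-07 s.
BDP = R × t_prop = 1600000000 × 3.11905e-07 = 499.048 bits.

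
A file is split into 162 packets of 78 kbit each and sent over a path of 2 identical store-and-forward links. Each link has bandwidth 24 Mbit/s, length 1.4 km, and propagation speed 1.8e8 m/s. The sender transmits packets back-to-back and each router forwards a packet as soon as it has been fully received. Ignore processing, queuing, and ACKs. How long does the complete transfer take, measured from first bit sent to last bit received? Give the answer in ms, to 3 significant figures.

530 ms

Per-hop transmission t_tx = L/R = 78000/24000000 = 3.25 ms.
Per-hop propagation t_prop = 1400/180000000 = 0.00777778 ms.
Pipeline fill: first packet needs 2·t_tx to clear all hops; remaining 161 packets each add one t_tx.
Total = (2+162-1)·t_tx + 2·t_prop = 163·3.25 + 2·0.00777778 = 530 ms.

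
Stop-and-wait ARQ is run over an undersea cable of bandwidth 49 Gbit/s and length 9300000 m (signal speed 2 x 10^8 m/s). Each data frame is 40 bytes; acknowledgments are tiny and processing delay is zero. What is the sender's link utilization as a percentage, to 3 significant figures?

t_tx = L/R = 320/49000000000 = 6.53061e-09 s.
t_prop = 9300000/200000000 = 0.0465 s; RTT = 0.093 s.
Cycle = t_tx + RTT = 0.093 s.
Utilization = t_tx / cycle = 6.53061e-09/0.093 = 0.00000702 %.

0.00000702 %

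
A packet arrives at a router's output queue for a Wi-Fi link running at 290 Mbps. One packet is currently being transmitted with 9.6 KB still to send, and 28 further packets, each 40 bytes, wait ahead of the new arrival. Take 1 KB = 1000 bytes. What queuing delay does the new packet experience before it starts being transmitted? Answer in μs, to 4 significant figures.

295.7 μs

Each queued packet: L/R = 320/290000000 = 1.10345 μs.
28 queued → 30.8966 μs.
Plus remaining 76800 bits of current packet: 264.828 μs.
Queuing delay = 295.7 μs.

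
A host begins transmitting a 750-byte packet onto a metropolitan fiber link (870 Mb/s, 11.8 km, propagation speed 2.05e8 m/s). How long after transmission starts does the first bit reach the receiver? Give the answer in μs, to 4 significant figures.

57.56 μs

First bit experiences only propagation delay: d/s = 11800/2.05e+08 = 57.56 μs.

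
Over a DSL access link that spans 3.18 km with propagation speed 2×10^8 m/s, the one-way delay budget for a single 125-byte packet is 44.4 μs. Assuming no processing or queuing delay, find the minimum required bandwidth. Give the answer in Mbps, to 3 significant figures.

35.1 Mbps

L = 1000 bits.
Propagation delay = 3180 / 200000000 = 15.9 μs.
Transmission budget = 44.4 − 15.9 = 28.5 μs.
R ≥ L / t_tx = 1000 bits / 2.85e-05 s = 35.1 Mbps.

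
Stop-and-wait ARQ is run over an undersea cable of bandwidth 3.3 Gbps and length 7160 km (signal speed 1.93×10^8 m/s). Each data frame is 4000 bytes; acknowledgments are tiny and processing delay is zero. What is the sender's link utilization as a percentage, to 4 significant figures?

0.01307 %

t_tx = L/R = 32000/3300000000 = 9.69697e-06 s.
t_prop = 7160000/193000000 = 0.0370984 s; RTT = 0.0741969 s.
Cycle = t_tx + RTT = 0.0742066 s.
Utilization = t_tx / cycle = 9.69697e-06/0.0742066 = 0.01307 %.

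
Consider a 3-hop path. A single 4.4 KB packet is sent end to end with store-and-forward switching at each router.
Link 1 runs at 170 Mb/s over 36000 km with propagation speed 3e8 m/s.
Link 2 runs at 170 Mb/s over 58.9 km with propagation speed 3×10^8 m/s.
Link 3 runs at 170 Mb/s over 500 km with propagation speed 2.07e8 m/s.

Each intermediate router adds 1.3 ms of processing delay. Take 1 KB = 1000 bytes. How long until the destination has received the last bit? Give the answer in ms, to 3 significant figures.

126 ms

L = 35200 bits.
Transmission delay per hop = L/R = 35200/170000000 = 0.207059 ms; 3 hops → 0.621176 ms.
Propagation delays (d/s per hop): 120, 0.196333, 2.41546 ms; sum = 122.612 ms.
Processing at 2 router(s): 2 × 1.3 ms = 2.6 ms.
End-to-end = 126 ms.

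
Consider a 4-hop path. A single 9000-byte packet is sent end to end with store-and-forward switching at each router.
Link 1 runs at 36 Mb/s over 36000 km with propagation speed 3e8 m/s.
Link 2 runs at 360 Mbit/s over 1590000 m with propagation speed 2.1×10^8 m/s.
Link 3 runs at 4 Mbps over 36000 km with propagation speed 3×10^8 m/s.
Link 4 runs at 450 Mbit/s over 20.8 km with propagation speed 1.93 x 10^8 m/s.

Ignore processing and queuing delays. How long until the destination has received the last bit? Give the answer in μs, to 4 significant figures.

268000 μs

L = 9000 × 8 = 72000 bits.
Transmission delays (L/R per hop): 2000, 200, 18000, 160 μs; sum = 20360 μs.
Propagation delays (d/s per hop): 120000, 7571.43, 120000, 107.772 μs; sum = 247679 μs.
End-to-end = 268000 μs.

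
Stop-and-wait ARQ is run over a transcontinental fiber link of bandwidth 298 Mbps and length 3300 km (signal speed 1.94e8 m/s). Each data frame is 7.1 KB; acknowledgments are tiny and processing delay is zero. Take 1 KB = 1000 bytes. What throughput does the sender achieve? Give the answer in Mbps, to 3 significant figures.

1.66 Mbps

t_tx = L/R = 56800/298000000 = 0.000190604 s.
t_prop = 3300000/194000000 = 0.0170103 s; RTT = 0.0340206 s.
Cycle = t_tx + RTT = 0.0342112 s.
Throughput = L / cycle = 56800 / 0.0342112 = 1.66 Mbps.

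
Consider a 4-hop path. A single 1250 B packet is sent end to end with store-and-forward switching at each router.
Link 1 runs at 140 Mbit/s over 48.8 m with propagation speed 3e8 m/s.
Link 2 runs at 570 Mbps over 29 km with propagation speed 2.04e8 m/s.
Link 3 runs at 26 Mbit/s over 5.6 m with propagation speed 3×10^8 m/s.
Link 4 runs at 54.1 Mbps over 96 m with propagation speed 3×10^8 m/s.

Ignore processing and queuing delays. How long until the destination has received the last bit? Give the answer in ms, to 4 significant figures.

0.8011 ms

L = 1250 × 8 = 10000 bits.
Transmission delays (L/R per hop): 0.0714286, 0.0175439, 0.384615, 0.184843 ms; sum = 0.658431 ms.
Propagation delays (d/s per hop): 0.000162667, 0.142157, 1.86667e-05, 0.00032 ms; sum = 0.142658 ms.
End-to-end = 0.8011 ms.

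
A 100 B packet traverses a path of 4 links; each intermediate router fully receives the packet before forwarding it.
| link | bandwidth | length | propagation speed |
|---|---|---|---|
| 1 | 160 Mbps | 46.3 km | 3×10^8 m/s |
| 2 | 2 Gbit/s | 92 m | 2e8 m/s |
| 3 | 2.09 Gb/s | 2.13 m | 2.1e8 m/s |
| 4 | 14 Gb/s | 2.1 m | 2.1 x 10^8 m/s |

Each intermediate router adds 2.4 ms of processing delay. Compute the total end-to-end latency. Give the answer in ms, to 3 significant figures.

L = 100 × 8 = 800 bits.
Transmission delays (L/R per hop): 0.005, 0.0004, 0.000382775, 5.71429e-05 ms; sum = 0.00583992 ms.
Propagation delays (d/s per hop): 0.154333, 0.00046, 1.01429e-05, 1e-05 ms; sum = 0.154813 ms.
Processing at 3 router(s): 3 × 2.4 ms = 7.2 ms.
End-to-end = 7.36 ms.

7.36 ms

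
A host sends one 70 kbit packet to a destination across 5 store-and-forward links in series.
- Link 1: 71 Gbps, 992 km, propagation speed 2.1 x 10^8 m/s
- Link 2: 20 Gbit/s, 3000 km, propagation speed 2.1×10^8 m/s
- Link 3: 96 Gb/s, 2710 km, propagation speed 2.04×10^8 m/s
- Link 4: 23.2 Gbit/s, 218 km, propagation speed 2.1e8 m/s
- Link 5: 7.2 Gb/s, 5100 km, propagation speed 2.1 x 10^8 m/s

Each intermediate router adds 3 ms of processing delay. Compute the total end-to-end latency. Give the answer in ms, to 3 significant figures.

69.6 ms

L = 70000 bits.
Transmission delays (L/R per hop): 0.000985915, 0.0035, 0.000729167, 0.00301724, 0.00972222 ms; sum = 0.0179545 ms.
Propagation delays (d/s per hop): 4.72381, 14.2857, 13.2843, 1.0381, 24.2857 ms; sum = 57.6176 ms.
Processing at 4 router(s): 4 × 3 ms = 12 ms.
End-to-end = 69.6 ms.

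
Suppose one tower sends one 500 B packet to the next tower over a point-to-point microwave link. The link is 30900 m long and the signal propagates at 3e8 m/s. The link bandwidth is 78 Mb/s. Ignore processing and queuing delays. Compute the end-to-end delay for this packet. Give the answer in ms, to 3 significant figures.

L = 500 × 8 = 4000 bits.
Transmission delay = L/R = 4000 / 78000000 = 0.0512821 ms.
Propagation delay = d/s = 30900 m / 300000000 m/s = 0.103 ms.
Total = 0.154 ms.

0.154 ms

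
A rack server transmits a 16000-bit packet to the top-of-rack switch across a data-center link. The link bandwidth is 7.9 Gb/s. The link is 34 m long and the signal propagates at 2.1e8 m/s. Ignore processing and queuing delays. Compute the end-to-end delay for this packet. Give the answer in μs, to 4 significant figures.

2.187 μs

Transmission delay = L/R = 16000 / 7900000000 = 2.02532 μs.
Propagation delay = d/s = 34 m / 210000000 m/s = 0.161905 μs.
Total = 2.187 μs.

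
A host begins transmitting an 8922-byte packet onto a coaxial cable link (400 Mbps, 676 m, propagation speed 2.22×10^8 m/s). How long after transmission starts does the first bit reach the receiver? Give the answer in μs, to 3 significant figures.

First bit experiences only propagation delay: d/s = 676/2.22e+08 = 3.05 μs.

3.05 μs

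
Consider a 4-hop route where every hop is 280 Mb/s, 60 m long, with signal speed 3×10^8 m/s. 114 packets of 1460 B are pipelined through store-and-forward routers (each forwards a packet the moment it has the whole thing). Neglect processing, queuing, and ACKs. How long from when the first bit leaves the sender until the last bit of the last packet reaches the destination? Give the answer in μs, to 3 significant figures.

4880 μs

Per-hop transmission t_tx = L/R = 11680/280000000 = 41.7143 μs.
Per-hop propagation t_prop = 60/300000000 = 0.2 μs.
Pipeline fill: first packet needs 4·t_tx to clear all hops; remaining 113 packets each add one t_tx.
Total = (4+114-1)·t_tx + 4·t_prop = 117·41.7143 + 4·0.2 = 4880 μs.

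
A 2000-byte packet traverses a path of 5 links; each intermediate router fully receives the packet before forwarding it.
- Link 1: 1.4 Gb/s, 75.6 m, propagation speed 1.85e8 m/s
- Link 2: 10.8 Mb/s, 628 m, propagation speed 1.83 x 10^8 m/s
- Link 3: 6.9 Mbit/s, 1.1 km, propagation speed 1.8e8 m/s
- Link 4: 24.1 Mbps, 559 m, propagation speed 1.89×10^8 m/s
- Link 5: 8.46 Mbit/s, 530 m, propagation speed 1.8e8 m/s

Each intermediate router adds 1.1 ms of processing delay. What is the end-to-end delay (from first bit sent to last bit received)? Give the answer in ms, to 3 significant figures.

L = 2000 × 8 = 16000 bits.
Transmission delays (L/R per hop): 0.0114286, 1.48148, 2.31884, 0.6639, 1.89125 ms; sum = 6.3669 ms.
Propagation delays (d/s per hop): 0.000408649, 0.00343169, 0.00611111, 0.00295767, 0.00294444 ms; sum = 0.0158536 ms.
Processing at 4 router(s): 4 × 1.1 ms = 4.4 ms.
End-to-end = 10.8 ms.

10.8 ms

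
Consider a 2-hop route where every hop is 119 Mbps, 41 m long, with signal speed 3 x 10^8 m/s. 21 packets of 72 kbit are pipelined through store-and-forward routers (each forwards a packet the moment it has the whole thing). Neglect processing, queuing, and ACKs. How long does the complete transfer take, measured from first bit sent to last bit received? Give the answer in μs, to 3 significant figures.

Per-hop transmission t_tx = L/R = 72000/119000000 = 605.042 μs.
Per-hop propagation t_prop = 41/300000000 = 0.136667 μs.
Pipeline fill: first packet needs 2·t_tx to clear all hops; remaining 20 packets each add one t_tx.
Total = (2+21-1)·t_tx + 2·t_prop = 22·605.042 + 2·0.136667 = 13300 μs.

13300 μs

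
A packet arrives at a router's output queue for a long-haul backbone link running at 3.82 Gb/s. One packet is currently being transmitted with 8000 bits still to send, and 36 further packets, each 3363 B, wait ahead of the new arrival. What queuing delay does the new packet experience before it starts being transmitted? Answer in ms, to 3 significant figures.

Each queued packet: L/R = 26904/3820000000 = 0.00704293 ms.
36 queued → 0.253546 ms.
Plus remaining 8000 bits of current packet: 0.00209424 ms.
Queuing delay = 0.256 ms.

0.256 ms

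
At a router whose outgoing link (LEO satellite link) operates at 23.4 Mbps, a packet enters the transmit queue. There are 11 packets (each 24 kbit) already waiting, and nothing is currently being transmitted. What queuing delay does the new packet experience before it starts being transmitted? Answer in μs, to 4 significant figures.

11280 μs

Each queued packet: L/R = 24000/23400000 = 1025.64 μs.
11 queued → 11282.1 μs.
Queuing delay = 11280 μs.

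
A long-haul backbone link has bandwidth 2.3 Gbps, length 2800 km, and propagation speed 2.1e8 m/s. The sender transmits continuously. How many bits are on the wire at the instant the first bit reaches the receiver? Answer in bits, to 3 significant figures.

Propagation delay = 2800000 / 210000000 = 0.0133333 s.
BDP = R × t_prop = 2300000000 × 0.0133333 = 30666700 bits.

30700000 bits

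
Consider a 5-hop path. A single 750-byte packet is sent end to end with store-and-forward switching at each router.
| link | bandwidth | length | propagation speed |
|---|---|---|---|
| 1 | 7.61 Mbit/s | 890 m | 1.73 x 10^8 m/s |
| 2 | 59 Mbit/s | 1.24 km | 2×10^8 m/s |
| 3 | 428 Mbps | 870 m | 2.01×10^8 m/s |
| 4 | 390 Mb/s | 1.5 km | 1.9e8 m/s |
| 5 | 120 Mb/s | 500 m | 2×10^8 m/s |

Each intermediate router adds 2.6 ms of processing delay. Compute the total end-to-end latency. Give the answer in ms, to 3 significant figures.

L = 750 × 8 = 6000 bits.
Transmission delays (L/R per hop): 0.788436, 0.101695, 0.0140187, 0.0153846, 0.05 ms; sum = 0.969534 ms.
Propagation delays (d/s per hop): 0.00514451, 0.0062, 0.00432836, 0.00789474, 0.0025 ms; sum = 0.0260676 ms.
Processing at 4 router(s): 4 × 2.6 ms = 10.4 ms.
End-to-end = 11.4 ms.

11.4 ms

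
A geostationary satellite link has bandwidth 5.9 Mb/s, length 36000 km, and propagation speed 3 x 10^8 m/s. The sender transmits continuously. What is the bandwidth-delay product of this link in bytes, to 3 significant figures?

88500 bytes

Propagation delay = 36000000 / 300000000 = 0.12 s.
BDP = R × t_prop = 5900000 × 0.12 = 708000 bits.
In bytes: 708000/8 = 88500 bytes.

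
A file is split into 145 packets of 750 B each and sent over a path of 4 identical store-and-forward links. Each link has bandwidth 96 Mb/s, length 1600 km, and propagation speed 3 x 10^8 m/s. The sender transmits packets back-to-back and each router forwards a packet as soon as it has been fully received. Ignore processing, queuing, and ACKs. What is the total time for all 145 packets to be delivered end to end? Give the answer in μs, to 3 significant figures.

Per-hop transmission t_tx = L/R = 6000/96000000 = 62.5 μs.
Per-hop propagation t_prop = 1600000/300000000 = 5333.33 μs.
Pipeline fill: first packet needs 4·t_tx to clear all hops; remaining 144 packets each add one t_tx.
Total = (4+145-1)·t_tx + 4·t_prop = 148·62.5 + 4·5333.33 = 30600 μs.

30600 μs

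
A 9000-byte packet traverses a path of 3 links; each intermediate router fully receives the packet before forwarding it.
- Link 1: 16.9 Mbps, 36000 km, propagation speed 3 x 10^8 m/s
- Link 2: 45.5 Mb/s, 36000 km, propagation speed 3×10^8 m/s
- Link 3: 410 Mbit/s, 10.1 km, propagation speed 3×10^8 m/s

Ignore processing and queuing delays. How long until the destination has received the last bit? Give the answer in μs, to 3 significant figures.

L = 9000 × 8 = 72000 bits.
Transmission delays (L/R per hop): 4260.36, 1582.42, 175.61 μs; sum = 6018.38 μs.
Propagation delays (d/s per hop): 120000, 120000, 33.6667 μs; sum = 240034 μs.
End-to-end = 246000 μs.

246000 μs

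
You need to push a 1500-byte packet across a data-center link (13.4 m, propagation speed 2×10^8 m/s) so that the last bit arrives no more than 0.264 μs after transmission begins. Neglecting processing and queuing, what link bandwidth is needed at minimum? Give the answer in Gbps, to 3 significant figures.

60.9 Gbps

L = 12000 bits.
Propagation delay = 13.4 / 200000000 = 0.067 μs.
Transmission budget = 0.264 − 0.067 = 0.197 μs.
R ≥ L / t_tx = 12000 bits / 1.97e-07 s = 60.9 Gbps.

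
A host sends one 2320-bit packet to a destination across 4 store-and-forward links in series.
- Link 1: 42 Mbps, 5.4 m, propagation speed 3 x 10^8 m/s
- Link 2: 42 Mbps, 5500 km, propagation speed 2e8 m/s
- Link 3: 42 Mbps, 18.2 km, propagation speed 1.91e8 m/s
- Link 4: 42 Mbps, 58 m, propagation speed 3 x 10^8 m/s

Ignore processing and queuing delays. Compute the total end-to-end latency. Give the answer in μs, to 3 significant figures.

Transmission delay per hop = L/R = 2320/42000000 = 55.2381 μs; 4 hops → 220.952 μs.
Propagation delays (d/s per hop): 0.018, 27500, 95.288, 0.193333 μs; sum = 27595.5 μs.
End-to-end = 27800 μs.

27800 μs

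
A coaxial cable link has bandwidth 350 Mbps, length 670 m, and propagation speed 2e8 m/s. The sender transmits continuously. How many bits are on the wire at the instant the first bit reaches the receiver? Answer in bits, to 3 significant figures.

1170 bits

Propagation delay = 670 / 200000000 = 3.35e-06 s.
BDP = R × t_prop = 350000000 × 3.35e-06 = 1172.5 bits.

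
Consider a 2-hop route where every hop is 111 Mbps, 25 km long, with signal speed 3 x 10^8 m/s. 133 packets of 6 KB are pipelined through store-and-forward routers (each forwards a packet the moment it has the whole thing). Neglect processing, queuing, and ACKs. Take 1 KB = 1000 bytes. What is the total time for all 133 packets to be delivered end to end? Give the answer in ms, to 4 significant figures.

58.11 ms

Per-hop transmission t_tx = L/R = 48000/111000000 = 0.432432 ms.
Per-hop propagation t_prop = 25000/300000000 = 0.0833333 ms.
Pipeline fill: first packet needs 2·t_tx to clear all hops; remaining 132 packets each add one t_tx.
Total = (2+133-1)·t_tx + 2·t_prop = 134·0.432432 + 2·0.0833333 = 58.11 ms.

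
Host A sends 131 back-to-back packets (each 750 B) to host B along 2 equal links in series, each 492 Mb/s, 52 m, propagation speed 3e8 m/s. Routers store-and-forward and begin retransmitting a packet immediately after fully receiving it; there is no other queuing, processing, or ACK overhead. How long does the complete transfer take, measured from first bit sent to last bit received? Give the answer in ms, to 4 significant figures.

1.610 ms

Per-hop transmission t_tx = L/R = 6000/492000000 = 0.0121951 ms.
Per-hop propagation t_prop = 52/300000000 = 0.000173333 ms.
Pipeline fill: first packet needs 2·t_tx to clear all hops; remaining 130 packets each add one t_tx.
Total = (2+131-1)·t_tx + 2·t_prop = 132·0.0121951 + 2·0.000173333 = 1.610 ms.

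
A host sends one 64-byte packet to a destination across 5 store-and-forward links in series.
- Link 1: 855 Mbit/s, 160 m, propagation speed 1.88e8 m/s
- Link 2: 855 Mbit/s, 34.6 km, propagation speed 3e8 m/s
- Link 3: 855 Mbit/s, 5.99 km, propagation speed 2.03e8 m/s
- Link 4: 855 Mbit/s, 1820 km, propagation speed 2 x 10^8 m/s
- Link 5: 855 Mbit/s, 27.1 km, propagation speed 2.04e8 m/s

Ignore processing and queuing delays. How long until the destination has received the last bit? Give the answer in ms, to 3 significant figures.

L = 64 × 8 = 512 bits.
Transmission delay per hop = L/R = 512/855000000 = 0.00059883 ms; 5 hops → 0.00299415 ms.
Propagation delays (d/s per hop): 0.000851064, 0.115333, 0.0295074, 9.1, 0.132843 ms; sum = 9.37853 ms.
End-to-end = 9.38 ms.

9.38 ms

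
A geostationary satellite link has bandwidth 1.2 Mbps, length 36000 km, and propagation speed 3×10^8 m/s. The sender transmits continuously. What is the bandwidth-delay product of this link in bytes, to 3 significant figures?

18000 bytes

Propagation delay = 36000000 / 300000000 = 0.12 s.
BDP = R × t_prop = 1200000 × 0.12 = 144000 bits.
In bytes: 144000/8 = 18000 bytes.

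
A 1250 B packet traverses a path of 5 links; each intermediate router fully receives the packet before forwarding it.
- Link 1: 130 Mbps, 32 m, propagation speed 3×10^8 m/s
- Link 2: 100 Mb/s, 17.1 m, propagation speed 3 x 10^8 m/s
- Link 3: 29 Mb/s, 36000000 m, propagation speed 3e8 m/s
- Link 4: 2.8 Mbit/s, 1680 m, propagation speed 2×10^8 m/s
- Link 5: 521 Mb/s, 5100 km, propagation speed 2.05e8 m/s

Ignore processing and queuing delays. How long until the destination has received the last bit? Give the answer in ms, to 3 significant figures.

149 ms

L = 1250 × 8 = 10000 bits.
Transmission delays (L/R per hop): 0.0769231, 0.1, 0.344828, 3.57143, 0.0191939 ms; sum = 4.11237 ms.
Propagation delays (d/s per hop): 0.000106667, 5.7e-05, 120, 0.0084, 24.878 ms; sum = 144.887 ms.
End-to-end = 149 ms.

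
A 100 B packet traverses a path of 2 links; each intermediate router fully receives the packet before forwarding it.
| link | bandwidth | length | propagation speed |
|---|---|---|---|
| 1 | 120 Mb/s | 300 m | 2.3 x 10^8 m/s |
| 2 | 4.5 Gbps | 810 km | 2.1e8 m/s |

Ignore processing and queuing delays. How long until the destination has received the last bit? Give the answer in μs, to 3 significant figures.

L = 100 × 8 = 800 bits.
Transmission delays (L/R per hop): 6.66667, 0.177778 μs; sum = 6.84444 μs.
Propagation delays (d/s per hop): 1.30435, 3857.14 μs; sum = 3858.45 μs.
End-to-end = 3870 μs.

3870 μs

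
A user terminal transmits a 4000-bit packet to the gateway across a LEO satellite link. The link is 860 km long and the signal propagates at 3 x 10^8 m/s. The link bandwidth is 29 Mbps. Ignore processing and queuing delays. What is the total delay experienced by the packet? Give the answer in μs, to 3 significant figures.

3000 μs

Transmission delay = L/R = 4000 / 29000000 = 137.931 μs.
Propagation delay = d/s = 860000 m / 300000000 m/s = 2866.67 μs.
Total = 3000 μs.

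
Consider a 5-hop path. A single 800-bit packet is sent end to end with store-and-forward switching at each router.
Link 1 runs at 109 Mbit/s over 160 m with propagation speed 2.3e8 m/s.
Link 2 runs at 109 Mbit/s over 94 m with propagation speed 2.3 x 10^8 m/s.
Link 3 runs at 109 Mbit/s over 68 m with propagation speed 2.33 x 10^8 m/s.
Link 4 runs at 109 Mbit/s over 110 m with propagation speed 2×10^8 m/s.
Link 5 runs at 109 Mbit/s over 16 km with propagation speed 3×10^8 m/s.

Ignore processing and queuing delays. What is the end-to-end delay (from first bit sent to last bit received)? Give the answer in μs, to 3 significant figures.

Transmission delay per hop = L/R = 800/109000000 = 7.33945 μs; 5 hops → 36.6972 μs.
Propagation delays (d/s per hop): 0.695652, 0.408696, 0.291845, 0.55, 53.3333 μs; sum = 55.2795 μs.
End-to-end = 92.0 μs.

92.0 μs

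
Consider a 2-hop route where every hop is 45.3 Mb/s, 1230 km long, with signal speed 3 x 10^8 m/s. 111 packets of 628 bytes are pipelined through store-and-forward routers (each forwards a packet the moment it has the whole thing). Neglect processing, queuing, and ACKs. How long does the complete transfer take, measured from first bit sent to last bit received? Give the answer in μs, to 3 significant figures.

Per-hop transmission t_tx = L/R = 5024/45300000 = 110.905 μs.
Per-hop propagation t_prop = 1230000/300000000 = 4100 μs.
Pipeline fill: first packet needs 2·t_tx to clear all hops; remaining 110 packets each add one t_tx.
Total = (2+111-1)·t_tx + 2·t_prop = 112·110.905 + 2·4100 = 20600 μs.

20600 μs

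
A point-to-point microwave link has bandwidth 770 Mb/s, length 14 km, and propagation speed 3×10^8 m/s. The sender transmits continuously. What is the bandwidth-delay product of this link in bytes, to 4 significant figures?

4492 bytes

Propagation delay = 14000 / 300000000 = 4.66667e-05 s.
BDP = R × t_prop = 770000000 × 4.66667e-05 = 35933.3 bits.
In bytes: 35933.3/8 = 4492 bytes.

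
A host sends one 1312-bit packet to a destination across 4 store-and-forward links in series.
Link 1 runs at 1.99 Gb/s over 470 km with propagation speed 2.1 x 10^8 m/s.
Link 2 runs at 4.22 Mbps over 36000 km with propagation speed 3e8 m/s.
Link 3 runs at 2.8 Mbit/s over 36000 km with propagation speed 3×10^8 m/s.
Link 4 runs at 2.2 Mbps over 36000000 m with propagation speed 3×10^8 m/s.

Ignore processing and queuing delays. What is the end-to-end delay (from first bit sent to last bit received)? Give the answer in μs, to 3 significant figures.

Transmission delays (L/R per hop): 0.659296, 310.9, 468.571, 596.364 μs; sum = 1376.49 μs.
Propagation delays (d/s per hop): 2238.1, 120000, 120000, 120000 μs; sum = 362238 μs.
End-to-end = 364000 μs.

364000 μs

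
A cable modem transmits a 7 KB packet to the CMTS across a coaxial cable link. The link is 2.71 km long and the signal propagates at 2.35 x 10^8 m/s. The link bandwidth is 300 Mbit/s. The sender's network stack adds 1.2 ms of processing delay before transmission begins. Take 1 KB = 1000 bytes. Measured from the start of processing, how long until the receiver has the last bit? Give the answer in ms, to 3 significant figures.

1.40 ms

L = 56000 bits.
Transmission delay = L/R = 56000 / 300000000 = 0.186667 ms.
Propagation delay = d/s = 2710 m / 235000000 m/s = 0.0115319 ms.
Plus processing delay 1.2 ms = 1.2 ms.
Total = 1.40 ms.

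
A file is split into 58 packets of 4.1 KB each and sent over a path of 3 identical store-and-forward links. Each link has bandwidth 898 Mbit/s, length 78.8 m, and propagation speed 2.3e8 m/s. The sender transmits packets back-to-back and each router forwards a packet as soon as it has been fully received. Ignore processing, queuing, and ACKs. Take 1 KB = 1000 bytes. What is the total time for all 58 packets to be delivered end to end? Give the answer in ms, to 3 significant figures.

Per-hop transmission t_tx = L/R = 32800/898000000 = 0.0365256 ms.
Per-hop propagation t_prop = 78.8/2.3e+08 = 0.000342609 ms.
Pipeline fill: first packet needs 3·t_tx to clear all hops; remaining 57 packets each add one t_tx.
Total = (3+58-1)·t_tx + 3·t_prop = 60·0.0365256 + 3·0.000342609 = 2.19 ms.

2.19 ms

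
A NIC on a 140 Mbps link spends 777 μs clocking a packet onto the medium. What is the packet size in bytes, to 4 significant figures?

13600 bytes

L = R × t_tx = 140000000 b/s × 0.000777 s = 108780 bits.
In bytes: 108780 / 8 = 13600 bytes.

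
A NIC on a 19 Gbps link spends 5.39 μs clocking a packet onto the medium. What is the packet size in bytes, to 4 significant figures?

L = R × t_tx = 19000000000 b/s × 5.39e-06 s = 102410 bits.
In bytes: 102410 / 8 = 12800 bytes.

12800 bytes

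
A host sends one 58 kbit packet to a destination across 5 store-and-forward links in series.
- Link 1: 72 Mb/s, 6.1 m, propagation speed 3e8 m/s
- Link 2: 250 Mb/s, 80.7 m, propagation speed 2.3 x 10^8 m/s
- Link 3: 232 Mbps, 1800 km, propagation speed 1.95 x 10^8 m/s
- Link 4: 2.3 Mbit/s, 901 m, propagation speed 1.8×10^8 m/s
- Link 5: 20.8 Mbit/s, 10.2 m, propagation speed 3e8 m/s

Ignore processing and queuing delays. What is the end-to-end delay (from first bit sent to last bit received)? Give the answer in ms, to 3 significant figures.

38.5 ms

L = 58000 bits.
Transmission delays (L/R per hop): 0.805556, 0.232, 0.25, 25.2174, 2.78846 ms; sum = 29.2934 ms.
Propagation delays (d/s per hop): 2.03333e-05, 0.00035087, 9.23077, 0.00500556, 3.4e-05 ms; sum = 9.23618 ms.
End-to-end = 38.5 ms.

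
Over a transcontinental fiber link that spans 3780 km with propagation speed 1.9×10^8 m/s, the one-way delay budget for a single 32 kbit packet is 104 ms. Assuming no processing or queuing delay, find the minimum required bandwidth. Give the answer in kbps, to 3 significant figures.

380 kbps

Propagation delay = 3780000 / 190000000 = 19.8947 ms.
Transmission budget = 104 − 19.8947 = 84.1053 ms.
R ≥ L / t_tx = 32000 bits / 0.0841053 s = 380 kbps.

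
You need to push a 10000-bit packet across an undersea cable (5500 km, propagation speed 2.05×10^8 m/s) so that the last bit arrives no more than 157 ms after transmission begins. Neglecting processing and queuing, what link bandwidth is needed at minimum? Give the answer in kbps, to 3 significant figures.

76.8 kbps

Propagation delay = 5500000 / 2.05e+08 = 26.8293 ms.
Transmission budget = 157 − 26.8293 = 130.171 ms.
R ≥ L / t_tx = 10000 bits / 0.130171 s = 76.8 kbps.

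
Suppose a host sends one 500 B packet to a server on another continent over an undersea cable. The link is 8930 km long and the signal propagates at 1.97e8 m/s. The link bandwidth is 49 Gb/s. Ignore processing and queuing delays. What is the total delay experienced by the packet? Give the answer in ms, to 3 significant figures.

45.3 ms

L = 500 × 8 = 4000 bits.
Transmission delay = L/R = 4000 / 49000000000 = 8.16327e-05 ms.
Propagation delay = d/s = 8930000 m / 197000000 m/s = 45.3299 ms.
Total = 45.3 ms.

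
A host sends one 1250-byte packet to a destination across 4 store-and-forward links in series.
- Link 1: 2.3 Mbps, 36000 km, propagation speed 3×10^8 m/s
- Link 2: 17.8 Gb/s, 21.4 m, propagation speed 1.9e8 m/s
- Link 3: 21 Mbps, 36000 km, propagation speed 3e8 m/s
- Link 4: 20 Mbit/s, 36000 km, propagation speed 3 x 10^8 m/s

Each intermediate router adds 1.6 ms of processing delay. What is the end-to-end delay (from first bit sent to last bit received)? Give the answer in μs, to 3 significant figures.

370000 μs

L = 1250 × 8 = 10000 bits.
Transmission delays (L/R per hop): 4347.83, 0.561798, 476.19, 500 μs; sum = 5324.58 μs.
Propagation delays (d/s per hop): 120000, 0.112632, 120000, 120000 μs; sum = 360000 μs.
Processing at 3 router(s): 3 × 1.6 ms = 4800 μs.
End-to-end = 370000 μs.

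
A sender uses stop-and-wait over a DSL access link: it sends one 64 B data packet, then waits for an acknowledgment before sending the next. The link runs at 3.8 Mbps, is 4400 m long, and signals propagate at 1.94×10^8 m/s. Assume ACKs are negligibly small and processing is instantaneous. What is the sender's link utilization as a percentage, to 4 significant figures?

t_tx = L/R = 512/3800000 = 0.000134737 s.
t_prop = 4400/194000000 = 2.26804e-05 s; RTT = 4.53608e-05 s.
Cycle = t_tx + RTT = 0.000180098 s.
Utilization = t_tx / cycle = 0.000134737/0.000180098 = 74.81 %.

74.81 %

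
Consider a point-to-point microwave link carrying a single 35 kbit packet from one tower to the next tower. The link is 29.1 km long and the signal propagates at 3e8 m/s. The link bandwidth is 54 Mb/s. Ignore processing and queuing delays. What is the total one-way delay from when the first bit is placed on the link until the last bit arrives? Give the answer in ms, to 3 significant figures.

L = 35000 bits.
Transmission delay = L/R = 35000 / 54000000 = 0.648148 ms.
Propagation delay = d/s = 29100 m / 300000000 m/s = 0.097 ms.
Total = 0.745 ms.

0.745 ms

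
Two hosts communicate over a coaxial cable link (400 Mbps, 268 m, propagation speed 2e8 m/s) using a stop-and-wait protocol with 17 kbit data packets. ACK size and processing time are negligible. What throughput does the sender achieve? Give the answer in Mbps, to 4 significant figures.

t_tx = L/R = 17000/400000000 = 4.25e-05 s.
t_prop = 268/200000000 = 1.34e-06 s; RTT = 2.68e-06 s.
Cycle = t_tx + RTT = 4.518e-05 s.
Throughput = L / cycle = 17000 / 4.518e-05 = 376.3 Mbps.

376.3 Mbps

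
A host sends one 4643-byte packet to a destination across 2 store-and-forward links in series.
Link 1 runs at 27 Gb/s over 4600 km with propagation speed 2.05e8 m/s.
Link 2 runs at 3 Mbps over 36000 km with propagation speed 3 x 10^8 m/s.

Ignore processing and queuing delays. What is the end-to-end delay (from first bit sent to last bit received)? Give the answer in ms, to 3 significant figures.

L = 4643 × 8 = 37144 bits.
Transmission delays (L/R per hop): 0.0013757, 12.3813 ms; sum = 12.3827 ms.
Propagation delays (d/s per hop): 22.439, 120 ms; sum = 142.439 ms.
End-to-end = 155 ms.

155 ms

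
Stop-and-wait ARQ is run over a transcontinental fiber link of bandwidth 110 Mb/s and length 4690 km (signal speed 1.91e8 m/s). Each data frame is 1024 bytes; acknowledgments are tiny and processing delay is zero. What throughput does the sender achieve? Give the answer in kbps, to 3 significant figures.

t_tx = L/R = 8192/110000000 = 7.44727e-05 s.
t_prop = 4690000/191000000 = 0.024555 s; RTT = 0.0491099 s.
Cycle = t_tx + RTT = 0.0491844 s.
Throughput = L / cycle = 8192 / 0.0491844 = 167 kbps.

167 kbps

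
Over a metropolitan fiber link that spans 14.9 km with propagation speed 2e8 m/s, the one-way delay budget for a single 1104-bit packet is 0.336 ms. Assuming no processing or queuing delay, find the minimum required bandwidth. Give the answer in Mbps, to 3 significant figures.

4.22 Mbps

Propagation delay = 14900 / 200000000 = 0.0745 ms.
Transmission budget = 0.336 − 0.0745 = 0.2615 ms.
R ≥ L / t_tx = 1104 bits / 0.0002615 s = 4.22 Mbps.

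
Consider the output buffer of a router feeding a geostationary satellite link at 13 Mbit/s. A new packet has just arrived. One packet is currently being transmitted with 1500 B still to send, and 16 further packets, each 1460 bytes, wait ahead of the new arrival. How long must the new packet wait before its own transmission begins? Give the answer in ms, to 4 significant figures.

Each queued packet: L/R = 11680/13000000 = 0.898462 ms.
16 queued → 14.3754 ms.
Plus remaining 12000 bits of current packet: 0.923077 ms.
Queuing delay = 15.30 ms.

15.30 ms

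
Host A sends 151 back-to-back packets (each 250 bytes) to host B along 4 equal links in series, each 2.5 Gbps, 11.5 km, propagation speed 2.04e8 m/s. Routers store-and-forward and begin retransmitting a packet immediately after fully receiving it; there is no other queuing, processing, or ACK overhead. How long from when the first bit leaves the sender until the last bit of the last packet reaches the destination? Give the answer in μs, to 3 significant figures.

349 μs

Per-hop transmission t_tx = L/R = 2000/2500000000 = 0.8 μs.
Per-hop propagation t_prop = 11500/204000000 = 56.3725 μs.
Pipeline fill: first packet needs 4·t_tx to clear all hops; remaining 150 packets each add one t_tx.
Total = (4+151-1)·t_tx + 4·t_prop = 154·0.8 + 4·56.3725 = 349 μs.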